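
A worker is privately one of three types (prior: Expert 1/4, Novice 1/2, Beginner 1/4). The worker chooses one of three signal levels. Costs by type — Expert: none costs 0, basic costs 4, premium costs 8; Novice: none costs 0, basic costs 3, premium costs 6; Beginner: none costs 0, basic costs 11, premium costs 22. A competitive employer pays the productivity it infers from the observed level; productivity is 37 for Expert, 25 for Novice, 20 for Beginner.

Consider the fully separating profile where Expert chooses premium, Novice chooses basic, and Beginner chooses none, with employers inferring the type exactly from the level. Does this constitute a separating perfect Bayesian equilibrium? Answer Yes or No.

No

Separating wages: premium → 37, basic → 25, none → 20.
Expert (assigned premium): none: 20 − 0 = 20; basic: 25 − 4 = 21; premium: 37 − 8 = 29. Expert stays.
Novice (assigned basic): none: 20 − 0 = 20; basic: 25 − 3 = 22; premium: 37 − 6 = 31. Novice prefers premium.
Beginner (assigned none): none: 20 − 0 = 20; basic: 25 − 11 = 14; premium: 37 − 22 = 15. Beginner stays.
At least one type deviates; the separating profile fails.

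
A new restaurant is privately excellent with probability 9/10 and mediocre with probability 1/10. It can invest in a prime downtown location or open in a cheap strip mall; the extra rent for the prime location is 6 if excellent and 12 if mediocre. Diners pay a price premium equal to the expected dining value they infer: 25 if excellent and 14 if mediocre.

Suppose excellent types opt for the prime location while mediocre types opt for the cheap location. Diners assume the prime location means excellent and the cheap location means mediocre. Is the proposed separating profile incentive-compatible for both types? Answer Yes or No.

Under these beliefs, the prime location earns price premium 25 and the cheap location earns price premium 14.
excellent: the prime location nets 25 − 6 = 19; the cheap location nets 14. excellent prefers the prime location.
mediocre: the prime location nets 25 − 12 = 13; the cheap location nets 14. mediocre prefers the cheap location.
Neither type deviates, so the separating profile is an equilibrium.

Yes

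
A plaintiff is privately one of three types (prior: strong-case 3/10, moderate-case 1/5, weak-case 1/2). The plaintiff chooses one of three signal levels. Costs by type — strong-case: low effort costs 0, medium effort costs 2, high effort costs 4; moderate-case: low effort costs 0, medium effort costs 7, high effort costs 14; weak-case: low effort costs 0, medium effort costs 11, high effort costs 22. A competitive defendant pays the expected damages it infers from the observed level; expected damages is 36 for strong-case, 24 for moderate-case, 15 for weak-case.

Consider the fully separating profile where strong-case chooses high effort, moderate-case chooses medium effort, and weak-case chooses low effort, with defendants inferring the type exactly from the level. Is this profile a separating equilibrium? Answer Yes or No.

No

Separating settlements: high effort → 36, medium effort → 24, low effort → 15.
strong-case (assigned high effort): low effort: 15 − 0 = 15; medium effort: 24 − 2 = 22; high effort: 36 − 4 = 32. strong-case stays.
moderate-case (assigned medium effort): low effort: 15 − 0 = 15; medium effort: 24 − 7 = 17; high effort: 36 − 14 = 22. moderate-case prefers high effort.
weak-case (assigned low effort): low effort: 15 − 0 = 15; medium effort: 24 − 11 = 13; high effort: 36 − 22 = 14. weak-case stays.
At least one type deviates; the separating profile fails.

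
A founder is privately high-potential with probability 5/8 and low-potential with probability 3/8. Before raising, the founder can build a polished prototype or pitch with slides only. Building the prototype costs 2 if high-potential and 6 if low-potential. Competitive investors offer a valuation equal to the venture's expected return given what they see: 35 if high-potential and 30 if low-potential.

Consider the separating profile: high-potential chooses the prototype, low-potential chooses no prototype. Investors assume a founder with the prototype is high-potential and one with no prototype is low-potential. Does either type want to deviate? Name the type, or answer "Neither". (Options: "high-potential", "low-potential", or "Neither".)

The prototype pays 35; no prototype pays 30.
high-potential: assigned the prototype, nets 35 − 2 = 33; deviating to no prototype nets 30.
low-potential: assigned no prototype, nets 30; deviating to the prototype nets 35 − 6 = 29.
Both types strictly prefer their assigned action; no profitable deviation.

Neither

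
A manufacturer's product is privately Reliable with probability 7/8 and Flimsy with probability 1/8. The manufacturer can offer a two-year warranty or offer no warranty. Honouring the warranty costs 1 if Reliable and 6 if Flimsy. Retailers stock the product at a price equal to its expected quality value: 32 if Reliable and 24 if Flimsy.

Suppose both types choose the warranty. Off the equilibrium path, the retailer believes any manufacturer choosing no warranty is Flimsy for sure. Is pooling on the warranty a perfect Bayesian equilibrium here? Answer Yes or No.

Yes

On path, the retailer holds the prior and pays 7/8·32 + 1/8·24 = 31. Off path (no warranty), believing Flimsy, it pays 24.
Reliable: the warranty nets 31 − 1 = 30; no warranty nets 24. Reliable stays.
Flimsy: the warranty nets 31 − 6 = 25; no warranty nets 24. Flimsy stays.
No type deviates, so pooling is sustained.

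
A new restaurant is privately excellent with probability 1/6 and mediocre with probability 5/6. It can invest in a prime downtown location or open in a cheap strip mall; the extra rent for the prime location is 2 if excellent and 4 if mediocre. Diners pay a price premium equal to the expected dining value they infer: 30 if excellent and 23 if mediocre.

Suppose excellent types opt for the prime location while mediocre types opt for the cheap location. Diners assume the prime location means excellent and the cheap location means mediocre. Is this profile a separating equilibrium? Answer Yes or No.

No

Under these beliefs, the prime location earns price premium 30 and the cheap location earns price premium 23.
excellent: the prime location nets 30 − 2 = 28; the cheap location nets 23. excellent prefers the prime location.
mediocre: the prime location nets 30 − 4 = 26; the cheap location nets 23. mediocre would deviate to the prime location.
mediocre has a profitable deviation, so the profile is not an equilibrium.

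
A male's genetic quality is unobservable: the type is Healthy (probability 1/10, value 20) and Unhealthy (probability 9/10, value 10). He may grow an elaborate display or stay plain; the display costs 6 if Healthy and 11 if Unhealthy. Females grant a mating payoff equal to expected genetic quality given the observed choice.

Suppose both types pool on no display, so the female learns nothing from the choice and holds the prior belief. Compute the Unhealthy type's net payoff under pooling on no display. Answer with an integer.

11

Pooled mating payoff = 1/10·20 + 9/10·10 = 11.
Unhealthy pays no cost for no display, so net payoff = 11.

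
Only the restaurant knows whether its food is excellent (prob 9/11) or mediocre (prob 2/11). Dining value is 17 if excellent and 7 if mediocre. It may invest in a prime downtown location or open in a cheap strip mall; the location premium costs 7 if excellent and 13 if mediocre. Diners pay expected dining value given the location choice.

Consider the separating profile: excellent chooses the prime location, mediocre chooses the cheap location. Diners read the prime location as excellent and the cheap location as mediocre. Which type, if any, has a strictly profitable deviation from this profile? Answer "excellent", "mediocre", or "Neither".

The prime location pays 17; the cheap location pays 7.
excellent: assigned the prime location, nets 17 − 7 = 10; deviating to the cheap location nets 7.
mediocre: assigned the cheap location, nets 7; deviating to the prime location nets 17 − 13 = 4.
Both types strictly prefer their assigned action; no profitable deviation.

Neither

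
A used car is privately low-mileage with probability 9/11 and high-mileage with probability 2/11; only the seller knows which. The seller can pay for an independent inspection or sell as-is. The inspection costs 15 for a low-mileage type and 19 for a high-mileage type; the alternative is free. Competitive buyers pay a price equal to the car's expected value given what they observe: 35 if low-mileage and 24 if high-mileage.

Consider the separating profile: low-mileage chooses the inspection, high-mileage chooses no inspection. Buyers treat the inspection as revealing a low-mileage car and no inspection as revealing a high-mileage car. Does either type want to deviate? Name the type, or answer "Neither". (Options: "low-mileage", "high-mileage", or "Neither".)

The inspection pays 35; no inspection pays 24.
low-mileage: assigned the inspection, nets 35 − 15 = 20; deviating to no inspection nets 24.
high-mileage: assigned no inspection, nets 24; deviating to the inspection nets 35 − 19 = 16.
The low-mileage type gains 4 by deviating.

low-mileage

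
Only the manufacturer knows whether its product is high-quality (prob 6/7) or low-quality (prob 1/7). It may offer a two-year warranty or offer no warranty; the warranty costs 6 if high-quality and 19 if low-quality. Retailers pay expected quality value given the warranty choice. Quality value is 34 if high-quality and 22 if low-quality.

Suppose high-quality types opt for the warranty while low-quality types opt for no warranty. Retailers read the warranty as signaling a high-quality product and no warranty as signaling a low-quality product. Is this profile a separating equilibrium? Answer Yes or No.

Under these beliefs, the warranty earns price 34 and no warranty earns price 22.
high-quality: the warranty nets 34 − 6 = 28; no warranty nets 22. high-quality prefers the warranty.
low-quality: the warranty nets 34 − 19 = 15; no warranty nets 22. low-quality prefers no warranty.
Neither type deviates, so the separating profile is an equilibrium.

Yes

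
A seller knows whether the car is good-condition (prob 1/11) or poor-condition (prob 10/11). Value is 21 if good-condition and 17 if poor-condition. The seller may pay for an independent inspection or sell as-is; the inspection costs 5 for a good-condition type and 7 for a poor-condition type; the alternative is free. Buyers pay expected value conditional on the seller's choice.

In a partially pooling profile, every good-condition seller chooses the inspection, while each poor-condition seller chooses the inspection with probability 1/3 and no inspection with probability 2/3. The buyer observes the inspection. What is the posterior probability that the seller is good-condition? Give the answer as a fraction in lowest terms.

3/13

P(the inspection) = (1/11)·1 + (10/11)·(1/3) = 13/33.
By Bayes' rule, P(good-condition | the inspection) = (1/11) / (13/33) = 3/13.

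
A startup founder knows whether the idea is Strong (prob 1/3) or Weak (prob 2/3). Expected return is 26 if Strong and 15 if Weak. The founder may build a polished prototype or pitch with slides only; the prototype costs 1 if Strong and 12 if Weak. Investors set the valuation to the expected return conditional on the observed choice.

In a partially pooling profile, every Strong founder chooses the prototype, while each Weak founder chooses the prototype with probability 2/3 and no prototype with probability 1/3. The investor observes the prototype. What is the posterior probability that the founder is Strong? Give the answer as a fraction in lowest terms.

3/7

P(the prototype) = (1/3)·1 + (2/3)·(2/3) = 7/9.
By Bayes' rule, P(Strong | the prototype) = (1/3) / (7/9) = 3/7.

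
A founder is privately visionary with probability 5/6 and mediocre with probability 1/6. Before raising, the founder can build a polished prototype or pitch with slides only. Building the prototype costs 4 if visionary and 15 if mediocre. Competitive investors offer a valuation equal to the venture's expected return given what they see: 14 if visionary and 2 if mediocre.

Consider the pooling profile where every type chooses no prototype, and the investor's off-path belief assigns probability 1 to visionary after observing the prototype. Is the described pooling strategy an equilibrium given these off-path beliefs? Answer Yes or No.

On path, the investor holds the prior and pays 5/6·14 + 1/6·2 = 12. Off path (the prototype), believing visionary, it pays 14.
visionary: no prototype nets 12; the prototype nets 14 − 4 = 10. visionary stays.
mediocre: no prototype nets 12; the prototype nets 14 − 15 = -1. mediocre stays.
No type deviates, so pooling is sustained.

Yes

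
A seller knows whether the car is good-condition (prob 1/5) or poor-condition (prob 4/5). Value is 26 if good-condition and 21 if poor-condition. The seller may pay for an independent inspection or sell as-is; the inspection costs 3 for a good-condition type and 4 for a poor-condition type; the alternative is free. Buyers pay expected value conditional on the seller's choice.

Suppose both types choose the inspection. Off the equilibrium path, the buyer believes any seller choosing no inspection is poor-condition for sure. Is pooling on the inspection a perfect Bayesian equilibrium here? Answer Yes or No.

On path, the buyer holds the prior and pays 1/5·26 + 4/5·21 = 22. Off path (no inspection), believing poor-condition, it pays 21.
good-condition: the inspection nets 22 − 3 = 19; no inspection nets 21. good-condition would deviate.
poor-condition: the inspection nets 22 − 4 = 18; no inspection nets 21. poor-condition would deviate.
A type deviates, so pooling fails.

No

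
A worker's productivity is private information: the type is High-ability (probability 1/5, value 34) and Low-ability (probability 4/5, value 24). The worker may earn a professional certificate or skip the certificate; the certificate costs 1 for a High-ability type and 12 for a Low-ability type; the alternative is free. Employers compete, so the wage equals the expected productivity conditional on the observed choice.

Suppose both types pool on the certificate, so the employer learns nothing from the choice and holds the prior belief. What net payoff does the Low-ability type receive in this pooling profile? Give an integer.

Pooled wage = 1/5·34 + 4/5·24 = 26.
Low-ability pays cost 12 for the certificate, so net payoff = 26 − 12 = 14.

14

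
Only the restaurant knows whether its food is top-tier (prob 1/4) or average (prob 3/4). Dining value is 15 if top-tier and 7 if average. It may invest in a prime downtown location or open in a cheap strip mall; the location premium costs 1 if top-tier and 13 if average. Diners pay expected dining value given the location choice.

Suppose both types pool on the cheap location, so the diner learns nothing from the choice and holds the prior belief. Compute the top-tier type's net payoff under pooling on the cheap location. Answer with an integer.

Pooled price premium = 1/4·15 + 3/4·7 = 9.
top-tier pays no cost for the cheap location, so net payoff = 9.

9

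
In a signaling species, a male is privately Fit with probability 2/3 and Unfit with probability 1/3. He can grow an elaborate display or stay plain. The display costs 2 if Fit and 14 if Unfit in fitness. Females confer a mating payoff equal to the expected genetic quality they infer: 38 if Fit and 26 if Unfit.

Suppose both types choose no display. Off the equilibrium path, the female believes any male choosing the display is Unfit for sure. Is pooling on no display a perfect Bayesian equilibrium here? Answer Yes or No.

Yes

On path, the female holds the prior and pays 2/3·38 + 1/3·26 = 34. Off path (the display), believing Unfit, it pays 26.
Fit: no display nets 34; the display nets 26 − 2 = 24. Fit stays.
Unfit: no display nets 34; the display nets 26 − 14 = 12. Unfit stays.
No type deviates, so pooling is sustained.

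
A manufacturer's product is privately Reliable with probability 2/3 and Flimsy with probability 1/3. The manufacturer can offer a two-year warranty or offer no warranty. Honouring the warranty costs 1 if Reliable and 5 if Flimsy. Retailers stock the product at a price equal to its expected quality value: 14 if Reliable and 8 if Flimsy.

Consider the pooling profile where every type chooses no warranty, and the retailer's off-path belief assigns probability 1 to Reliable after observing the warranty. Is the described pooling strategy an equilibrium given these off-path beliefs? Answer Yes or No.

No

On path, the retailer holds the prior and pays 2/3·14 + 1/3·8 = 12. Off path (the warranty), believing Reliable, it pays 14.
Reliable: no warranty nets 12; the warranty nets 14 − 1 = 13. Reliable would deviate.
Flimsy: no warranty nets 12; the warranty nets 14 − 5 = 9. Flimsy stays.
A type deviates, so pooling fails.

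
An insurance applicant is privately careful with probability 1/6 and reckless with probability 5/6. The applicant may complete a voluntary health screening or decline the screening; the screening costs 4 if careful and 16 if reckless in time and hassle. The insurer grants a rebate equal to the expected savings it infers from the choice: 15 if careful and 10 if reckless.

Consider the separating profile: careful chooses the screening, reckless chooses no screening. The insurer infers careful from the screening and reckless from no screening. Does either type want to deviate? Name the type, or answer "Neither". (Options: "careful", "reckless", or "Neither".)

The screening pays 15; no screening pays 10.
careful: assigned the screening, nets 15 − 4 = 11; deviating to no screening nets 10.
reckless: assigned no screening, nets 10; deviating to the screening nets 15 − 16 = -1.
Both types strictly prefer their assigned action; no profitable deviation.

Neither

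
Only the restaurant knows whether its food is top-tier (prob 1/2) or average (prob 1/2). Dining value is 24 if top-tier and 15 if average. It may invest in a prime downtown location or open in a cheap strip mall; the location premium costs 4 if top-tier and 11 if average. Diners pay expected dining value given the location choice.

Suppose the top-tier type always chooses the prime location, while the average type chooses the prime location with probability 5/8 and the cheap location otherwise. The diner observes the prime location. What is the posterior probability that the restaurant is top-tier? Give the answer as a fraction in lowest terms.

8/13

P(the prime location) = (1/2)·1 + (1/2)·(5/8) = 13/16.
By Bayes' rule, P(top-tier | the prime location) = (1/2) / (13/16) = 8/13.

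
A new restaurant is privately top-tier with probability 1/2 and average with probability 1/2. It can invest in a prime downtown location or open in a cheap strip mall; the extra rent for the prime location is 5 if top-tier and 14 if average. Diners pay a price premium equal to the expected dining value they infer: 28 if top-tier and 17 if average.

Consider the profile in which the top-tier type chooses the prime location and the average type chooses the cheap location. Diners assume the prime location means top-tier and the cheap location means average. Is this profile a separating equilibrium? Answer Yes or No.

Under these beliefs, the prime location earns price premium 28 and the cheap location earns price premium 17.
top-tier: the prime location nets 28 − 5 = 23; the cheap location nets 17. top-tier prefers the prime location.
average: the prime location nets 28 − 14 = 14; the cheap location nets 17. average prefers the cheap location.
Neither type deviates, so the separating profile is an equilibrium.

Yes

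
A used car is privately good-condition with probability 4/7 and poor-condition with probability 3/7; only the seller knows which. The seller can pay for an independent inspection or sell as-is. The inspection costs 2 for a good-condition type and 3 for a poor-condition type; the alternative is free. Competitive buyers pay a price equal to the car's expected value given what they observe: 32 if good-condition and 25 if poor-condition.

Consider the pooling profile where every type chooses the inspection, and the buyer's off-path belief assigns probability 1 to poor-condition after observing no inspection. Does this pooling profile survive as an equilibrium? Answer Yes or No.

On path, the buyer holds the prior and pays 4/7·32 + 3/7·25 = 29. Off path (no inspection), believing poor-condition, it pays 25.
good-condition: the inspection nets 29 − 2 = 27; no inspection nets 25. good-condition stays.
poor-condition: the inspection nets 29 − 3 = 26; no inspection nets 25. poor-condition stays.
No type deviates, so pooling is sustained.

Yes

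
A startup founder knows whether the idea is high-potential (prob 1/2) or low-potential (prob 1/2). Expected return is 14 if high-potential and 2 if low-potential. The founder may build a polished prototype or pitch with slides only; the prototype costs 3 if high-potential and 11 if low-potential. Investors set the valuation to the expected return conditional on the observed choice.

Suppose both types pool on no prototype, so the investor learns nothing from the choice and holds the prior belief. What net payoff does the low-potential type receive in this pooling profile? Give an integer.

8

Pooled valuation = 1/2·14 + 1/2·2 = 8.
low-potential pays no cost for no prototype, so net payoff = 8.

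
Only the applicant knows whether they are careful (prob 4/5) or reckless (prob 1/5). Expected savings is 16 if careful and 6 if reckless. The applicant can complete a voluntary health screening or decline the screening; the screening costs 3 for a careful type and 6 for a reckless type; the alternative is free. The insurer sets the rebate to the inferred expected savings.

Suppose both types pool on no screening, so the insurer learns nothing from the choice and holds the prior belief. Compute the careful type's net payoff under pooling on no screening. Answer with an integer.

14

Pooled rebate = 4/5·16 + 1/5·6 = 14.
careful pays no cost for no screening, so net payoff = 14.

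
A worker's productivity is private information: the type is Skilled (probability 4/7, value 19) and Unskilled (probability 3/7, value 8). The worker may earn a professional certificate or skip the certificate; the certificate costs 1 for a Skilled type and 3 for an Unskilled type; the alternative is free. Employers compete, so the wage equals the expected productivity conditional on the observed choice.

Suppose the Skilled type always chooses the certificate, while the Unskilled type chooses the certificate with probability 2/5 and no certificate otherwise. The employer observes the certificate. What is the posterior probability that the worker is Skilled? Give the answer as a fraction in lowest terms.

P(the certificate) = (4/7)·1 + (3/7)·(2/5) = 26/35.
By Bayes' rule, P(Skilled | the certificate) = (4/7) / (26/35) = 10/13.

10/13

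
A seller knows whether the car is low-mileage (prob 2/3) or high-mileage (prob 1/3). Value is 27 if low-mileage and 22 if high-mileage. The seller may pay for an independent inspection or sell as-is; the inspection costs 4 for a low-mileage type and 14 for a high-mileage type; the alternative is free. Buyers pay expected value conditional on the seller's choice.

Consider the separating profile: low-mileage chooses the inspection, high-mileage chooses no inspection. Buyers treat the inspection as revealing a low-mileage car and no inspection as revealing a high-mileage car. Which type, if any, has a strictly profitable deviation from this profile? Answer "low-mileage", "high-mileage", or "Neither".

The inspection pays 27; no inspection pays 22.
low-mileage: assigned the inspection, nets 27 − 4 = 23; deviating to no inspection nets 22.
high-mileage: assigned no inspection, nets 22; deviating to the inspection nets 27 − 14 = 13.
Both types strictly prefer their assigned action; no profitable deviation.

Neither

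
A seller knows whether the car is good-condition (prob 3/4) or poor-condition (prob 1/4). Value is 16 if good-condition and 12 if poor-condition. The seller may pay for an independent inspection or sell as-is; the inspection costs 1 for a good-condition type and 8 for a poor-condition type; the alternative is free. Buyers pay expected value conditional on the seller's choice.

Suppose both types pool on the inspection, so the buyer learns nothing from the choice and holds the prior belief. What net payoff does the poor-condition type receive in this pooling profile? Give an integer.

7

Pooled price = 3/4·16 + 1/4·12 = 15.
poor-condition pays cost 8 for the inspection, so net payoff = 15 − 8 = 7.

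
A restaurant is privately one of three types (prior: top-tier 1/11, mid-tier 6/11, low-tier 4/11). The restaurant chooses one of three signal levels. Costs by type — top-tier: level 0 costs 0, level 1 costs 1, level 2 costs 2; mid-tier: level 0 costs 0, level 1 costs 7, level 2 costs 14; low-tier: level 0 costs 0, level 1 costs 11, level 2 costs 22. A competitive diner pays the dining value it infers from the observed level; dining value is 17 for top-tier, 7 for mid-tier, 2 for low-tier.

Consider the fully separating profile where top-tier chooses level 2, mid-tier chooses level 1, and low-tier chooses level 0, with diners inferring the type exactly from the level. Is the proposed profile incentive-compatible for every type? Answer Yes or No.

No

Separating price premiums: level 2 → 17, level 1 → 7, level 0 → 2.
top-tier (assigned level 2): level 0: 2 − 0 = 2; level 1: 7 − 1 = 6; level 2: 17 − 2 = 15. top-tier stays.
mid-tier (assigned level 1): level 0: 2 − 0 = 2; level 1: 7 − 7 = 0; level 2: 17 − 14 = 3. mid-tier prefers level 2.
low-tier (assigned level 0): level 0: 2 − 0 = 2; level 1: 7 − 11 = -4; level 2: 17 − 22 = -5. low-tier stays.
At least one type deviates; the separating profile fails.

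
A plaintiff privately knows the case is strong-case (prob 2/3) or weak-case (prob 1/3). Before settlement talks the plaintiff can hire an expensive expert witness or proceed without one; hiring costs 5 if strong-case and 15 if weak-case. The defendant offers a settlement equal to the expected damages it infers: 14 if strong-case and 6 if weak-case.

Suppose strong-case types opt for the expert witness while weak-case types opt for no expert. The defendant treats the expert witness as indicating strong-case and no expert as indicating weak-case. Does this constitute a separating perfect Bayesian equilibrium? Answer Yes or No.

Yes

Under these beliefs, the expert witness earns settlement 14 and no expert earns settlement 6.
strong-case: the expert witness nets 14 − 5 = 9; no expert nets 6. strong-case prefers the expert witness.
weak-case: the expert witness nets 14 − 15 = -1; no expert nets 6. weak-case prefers no expert.
Neither type deviates, so the separating profile is an equilibrium.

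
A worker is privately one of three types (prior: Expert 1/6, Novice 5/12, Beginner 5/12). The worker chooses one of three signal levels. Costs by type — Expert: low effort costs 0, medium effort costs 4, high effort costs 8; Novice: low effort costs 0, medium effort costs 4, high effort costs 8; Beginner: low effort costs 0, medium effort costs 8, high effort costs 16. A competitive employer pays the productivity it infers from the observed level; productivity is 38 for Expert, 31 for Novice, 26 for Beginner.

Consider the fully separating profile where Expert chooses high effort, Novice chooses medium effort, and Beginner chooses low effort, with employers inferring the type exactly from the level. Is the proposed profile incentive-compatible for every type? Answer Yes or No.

No

Separating wages: high effort → 38, medium effort → 31, low effort → 26.
Expert (assigned high effort): low effort: 26 − 0 = 26; medium effort: 31 − 4 = 27; high effort: 38 − 8 = 30. Expert stays.
Novice (assigned medium effort): low effort: 26 − 0 = 26; medium effort: 31 − 4 = 27; high effort: 38 − 8 = 30. Novice prefers high effort.
Beginner (assigned low effort): low effort: 26 − 0 = 26; medium effort: 31 − 8 = 23; high effort: 38 − 16 = 22. Beginner stays.
At least one type deviates; the separating profile fails.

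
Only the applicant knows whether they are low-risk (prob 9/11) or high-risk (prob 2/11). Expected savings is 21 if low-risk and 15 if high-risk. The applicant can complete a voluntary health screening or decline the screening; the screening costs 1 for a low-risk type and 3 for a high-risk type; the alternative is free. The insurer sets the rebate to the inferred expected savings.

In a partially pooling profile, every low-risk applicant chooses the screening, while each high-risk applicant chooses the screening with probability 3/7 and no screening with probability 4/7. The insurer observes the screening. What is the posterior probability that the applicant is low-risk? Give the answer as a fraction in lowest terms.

P(the screening) = (9/11)·1 + (2/11)·(3/7) = 69/77.
By Bayes' rule, P(low-risk | the screening) = (9/11) / (69/77) = 21/23.

21/23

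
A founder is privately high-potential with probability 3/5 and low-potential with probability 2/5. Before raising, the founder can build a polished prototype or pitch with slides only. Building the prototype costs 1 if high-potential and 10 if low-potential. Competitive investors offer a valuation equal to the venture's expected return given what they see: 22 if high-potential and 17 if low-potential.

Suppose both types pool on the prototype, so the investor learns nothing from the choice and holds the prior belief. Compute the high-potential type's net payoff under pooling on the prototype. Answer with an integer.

19

Pooled valuation = 3/5·22 + 2/5·17 = 20.
high-potential pays cost 1 for the prototype, so net payoff = 20 − 1 = 19.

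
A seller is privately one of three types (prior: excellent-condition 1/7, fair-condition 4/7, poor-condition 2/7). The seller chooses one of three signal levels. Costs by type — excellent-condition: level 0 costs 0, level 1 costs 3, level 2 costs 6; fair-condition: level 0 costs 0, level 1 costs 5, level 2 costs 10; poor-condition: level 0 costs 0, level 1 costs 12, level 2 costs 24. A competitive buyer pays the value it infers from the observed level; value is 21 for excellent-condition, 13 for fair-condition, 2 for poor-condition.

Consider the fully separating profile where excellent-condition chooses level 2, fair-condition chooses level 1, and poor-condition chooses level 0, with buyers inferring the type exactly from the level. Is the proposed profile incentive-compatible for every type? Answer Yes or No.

No

Separating prices: level 2 → 21, level 1 → 13, level 0 → 2.
excellent-condition (assigned level 2): level 0: 2 − 0 = 2; level 1: 13 − 3 = 10; level 2: 21 − 6 = 15. excellent-condition stays.
fair-condition (assigned level 1): level 0: 2 − 0 = 2; level 1: 13 − 5 = 8; level 2: 21 − 10 = 11. fair-condition prefers level 2.
poor-condition (assigned level 0): level 0: 2 − 0 = 2; level 1: 13 − 12 = 1; level 2: 21 − 24 = -3. poor-condition stays.
At least one type deviates; the separating profile fails.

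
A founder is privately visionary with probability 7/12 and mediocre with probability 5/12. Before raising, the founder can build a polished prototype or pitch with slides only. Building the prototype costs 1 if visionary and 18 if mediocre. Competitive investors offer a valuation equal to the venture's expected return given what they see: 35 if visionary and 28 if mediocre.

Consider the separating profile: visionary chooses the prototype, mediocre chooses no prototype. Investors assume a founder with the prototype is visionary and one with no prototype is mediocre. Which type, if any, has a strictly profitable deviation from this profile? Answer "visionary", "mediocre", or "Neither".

The prototype pays 35; no prototype pays 28.
visionary: assigned the prototype, nets 35 − 1 = 34; deviating to no prototype nets 28.
mediocre: assigned no prototype, nets 28; deviating to the prototype nets 35 − 18 = 17.
Both types strictly prefer their assigned action; no profitable deviation.

Neither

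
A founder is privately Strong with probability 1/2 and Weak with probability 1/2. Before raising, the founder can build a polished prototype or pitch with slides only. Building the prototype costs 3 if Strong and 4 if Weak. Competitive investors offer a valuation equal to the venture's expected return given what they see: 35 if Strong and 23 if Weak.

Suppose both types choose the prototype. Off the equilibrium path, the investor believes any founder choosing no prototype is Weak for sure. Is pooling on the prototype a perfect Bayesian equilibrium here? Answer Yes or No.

On path, the investor holds the prior and pays 1/2·35 + 1/2·23 = 29. Off path (no prototype), believing Weak, it pays 23.
Strong: the prototype nets 29 − 3 = 26; no prototype nets 23. Strong stays.
Weak: the prototype nets 29 − 4 = 25; no prototype nets 23. Weak stays.
No type deviates, so pooling is sustained.

Yes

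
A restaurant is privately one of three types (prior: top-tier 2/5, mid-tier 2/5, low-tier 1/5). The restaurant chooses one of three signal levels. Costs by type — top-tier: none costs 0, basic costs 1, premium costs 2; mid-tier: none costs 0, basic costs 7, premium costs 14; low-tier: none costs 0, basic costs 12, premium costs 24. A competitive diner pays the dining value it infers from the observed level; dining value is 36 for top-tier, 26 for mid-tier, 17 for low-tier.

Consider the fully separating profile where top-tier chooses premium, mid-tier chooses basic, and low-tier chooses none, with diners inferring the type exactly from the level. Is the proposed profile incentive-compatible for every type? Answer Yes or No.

Separating price premiums: premium → 36, basic → 26, none → 17.
top-tier (assigned premium): none: 17 − 0 = 17; basic: 26 − 1 = 25; premium: 36 − 2 = 34. top-tier stays.
mid-tier (assigned basic): none: 17 − 0 = 17; basic: 26 − 7 = 19; premium: 36 − 14 = 22. mid-tier prefers premium.
low-tier (assigned none): none: 17 − 0 = 17; basic: 26 − 12 = 14; premium: 36 − 24 = 12. low-tier stays.
At least one type deviates; the separating profile fails.

No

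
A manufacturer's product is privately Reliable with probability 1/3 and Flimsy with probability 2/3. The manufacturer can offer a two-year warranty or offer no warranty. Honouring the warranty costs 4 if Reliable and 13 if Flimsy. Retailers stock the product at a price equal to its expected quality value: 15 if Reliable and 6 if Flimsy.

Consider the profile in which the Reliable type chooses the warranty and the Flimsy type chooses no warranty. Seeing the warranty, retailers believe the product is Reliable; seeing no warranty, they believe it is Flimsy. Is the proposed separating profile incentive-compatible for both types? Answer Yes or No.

Under these beliefs, the warranty earns price 15 and no warranty earns price 6.
Reliable: the warranty nets 15 − 4 = 11; no warranty nets 6. Reliable prefers the warranty.
Flimsy: the warranty nets 15 − 13 = 2; no warranty nets 6. Flimsy prefers no warranty.
Neither type deviates, so the separating profile is an equilibrium.

Yes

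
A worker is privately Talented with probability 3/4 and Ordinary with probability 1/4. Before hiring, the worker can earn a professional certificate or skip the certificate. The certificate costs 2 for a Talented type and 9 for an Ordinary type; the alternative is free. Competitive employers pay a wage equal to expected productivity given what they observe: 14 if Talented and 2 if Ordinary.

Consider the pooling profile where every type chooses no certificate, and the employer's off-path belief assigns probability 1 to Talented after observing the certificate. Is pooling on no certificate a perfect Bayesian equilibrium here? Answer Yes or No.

On path, the employer holds the prior and pays 3/4·14 + 1/4·2 = 11. Off path (the certificate), believing Talented, it pays 14.
Talented: no certificate nets 11; the certificate nets 14 − 2 = 12. Talented would deviate.
Ordinary: no certificate nets 11; the certificate nets 14 − 9 = 5. Ordinary stays.
A type deviates, so pooling fails.

No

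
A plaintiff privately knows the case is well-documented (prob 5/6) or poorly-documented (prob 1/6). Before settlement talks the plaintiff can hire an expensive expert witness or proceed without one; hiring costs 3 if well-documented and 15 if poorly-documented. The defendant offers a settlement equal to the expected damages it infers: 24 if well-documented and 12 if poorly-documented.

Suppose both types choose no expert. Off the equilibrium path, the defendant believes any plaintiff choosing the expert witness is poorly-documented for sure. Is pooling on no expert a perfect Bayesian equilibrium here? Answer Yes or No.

Yes

On path, the defendant holds the prior and pays 5/6·24 + 1/6·12 = 22. Off path (the expert witness), believing poorly-documented, it pays 12.
well-documented: no expert nets 22; the expert witness nets 12 − 3 = 9. well-documented stays.
poorly-documented: no expert nets 22; the expert witness nets 12 − 15 = -3. poorly-documented stays.
No type deviates, so pooling is sustained.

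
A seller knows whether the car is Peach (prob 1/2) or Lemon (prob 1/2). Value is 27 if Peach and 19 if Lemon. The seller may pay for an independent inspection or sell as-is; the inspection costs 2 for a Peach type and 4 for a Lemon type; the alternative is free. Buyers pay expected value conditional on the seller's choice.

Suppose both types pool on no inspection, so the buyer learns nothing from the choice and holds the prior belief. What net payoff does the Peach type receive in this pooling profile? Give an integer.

Pooled price = 1/2·27 + 1/2·19 = 23.
Peach pays no cost for no inspection, so net payoff = 23.

23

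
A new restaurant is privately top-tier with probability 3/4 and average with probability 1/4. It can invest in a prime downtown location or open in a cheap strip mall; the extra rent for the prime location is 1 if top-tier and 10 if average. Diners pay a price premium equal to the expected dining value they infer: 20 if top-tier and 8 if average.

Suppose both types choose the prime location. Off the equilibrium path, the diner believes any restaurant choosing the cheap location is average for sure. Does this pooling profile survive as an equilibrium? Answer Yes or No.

No

On path, the diner holds the prior and pays 3/4·20 + 1/4·8 = 17. Off path (the cheap location), believing average, it pays 8.
top-tier: the prime location nets 17 − 1 = 16; the cheap location nets 8. top-tier stays.
average: the prime location nets 17 − 10 = 7; the cheap location nets 8. average would deviate.
A type deviates, so pooling fails.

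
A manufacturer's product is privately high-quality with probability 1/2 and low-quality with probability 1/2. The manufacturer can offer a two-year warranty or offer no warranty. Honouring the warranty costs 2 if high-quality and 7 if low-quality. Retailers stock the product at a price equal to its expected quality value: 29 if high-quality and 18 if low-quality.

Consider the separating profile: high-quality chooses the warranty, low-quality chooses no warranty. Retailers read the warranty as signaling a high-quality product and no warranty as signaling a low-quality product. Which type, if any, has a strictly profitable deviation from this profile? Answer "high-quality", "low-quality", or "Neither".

low-quality

The warranty pays 29; no warranty pays 18.
high-quality: assigned the warranty, nets 29 − 2 = 27; deviating to no warranty nets 18.
low-quality: assigned no warranty, nets 18; deviating to the warranty nets 29 − 7 = 22.
The low-quality type gains 4 by deviating.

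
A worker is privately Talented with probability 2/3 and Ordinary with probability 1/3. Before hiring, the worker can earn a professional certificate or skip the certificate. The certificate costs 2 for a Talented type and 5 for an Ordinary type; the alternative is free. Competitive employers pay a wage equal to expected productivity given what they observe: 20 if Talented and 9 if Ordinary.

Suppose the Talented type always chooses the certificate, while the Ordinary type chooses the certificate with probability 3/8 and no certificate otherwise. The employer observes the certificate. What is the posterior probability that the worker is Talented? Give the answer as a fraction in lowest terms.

P(the certificate) = (2/3)·1 + (1/3)·(3/8) = 19/24.
By Bayes' rule, P(Talented | the certificate) = (2/3) / (19/24) = 16/19.

16/19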